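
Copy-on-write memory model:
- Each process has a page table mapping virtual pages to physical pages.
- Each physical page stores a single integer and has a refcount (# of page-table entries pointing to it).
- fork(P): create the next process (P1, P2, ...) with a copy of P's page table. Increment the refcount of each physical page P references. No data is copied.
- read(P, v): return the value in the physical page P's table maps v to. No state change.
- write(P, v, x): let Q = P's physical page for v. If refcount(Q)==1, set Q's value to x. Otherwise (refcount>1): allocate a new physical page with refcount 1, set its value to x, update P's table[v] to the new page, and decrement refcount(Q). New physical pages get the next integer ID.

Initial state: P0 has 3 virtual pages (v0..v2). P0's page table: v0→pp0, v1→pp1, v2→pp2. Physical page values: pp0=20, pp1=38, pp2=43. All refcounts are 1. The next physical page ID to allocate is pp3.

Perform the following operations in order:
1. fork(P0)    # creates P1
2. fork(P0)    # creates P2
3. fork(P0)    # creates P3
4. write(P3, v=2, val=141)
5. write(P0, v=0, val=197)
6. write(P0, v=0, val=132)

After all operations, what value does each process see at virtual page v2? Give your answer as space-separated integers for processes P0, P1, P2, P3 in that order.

Answer: 43 43 43 141

Derivation:
Op 1: fork(P0) -> P1. 3 ppages; refcounts: pp0:2 pp1:2 pp2:2
Op 2: fork(P0) -> P2. 3 ppages; refcounts: pp0:3 pp1:3 pp2:3
Op 3: fork(P0) -> P3. 3 ppages; refcounts: pp0:4 pp1:4 pp2:4
Op 4: write(P3, v2, 141). refcount(pp2)=4>1 -> COPY to pp3. 4 ppages; refcounts: pp0:4 pp1:4 pp2:3 pp3:1
Op 5: write(P0, v0, 197). refcount(pp0)=4>1 -> COPY to pp4. 5 ppages; refcounts: pp0:3 pp1:4 pp2:3 pp3:1 pp4:1
Op 6: write(P0, v0, 132). refcount(pp4)=1 -> write in place. 5 ppages; refcounts: pp0:3 pp1:4 pp2:3 pp3:1 pp4:1
P0: v2 -> pp2 = 43
P1: v2 -> pp2 = 43
P2: v2 -> pp2 = 43
P3: v2 -> pp3 = 141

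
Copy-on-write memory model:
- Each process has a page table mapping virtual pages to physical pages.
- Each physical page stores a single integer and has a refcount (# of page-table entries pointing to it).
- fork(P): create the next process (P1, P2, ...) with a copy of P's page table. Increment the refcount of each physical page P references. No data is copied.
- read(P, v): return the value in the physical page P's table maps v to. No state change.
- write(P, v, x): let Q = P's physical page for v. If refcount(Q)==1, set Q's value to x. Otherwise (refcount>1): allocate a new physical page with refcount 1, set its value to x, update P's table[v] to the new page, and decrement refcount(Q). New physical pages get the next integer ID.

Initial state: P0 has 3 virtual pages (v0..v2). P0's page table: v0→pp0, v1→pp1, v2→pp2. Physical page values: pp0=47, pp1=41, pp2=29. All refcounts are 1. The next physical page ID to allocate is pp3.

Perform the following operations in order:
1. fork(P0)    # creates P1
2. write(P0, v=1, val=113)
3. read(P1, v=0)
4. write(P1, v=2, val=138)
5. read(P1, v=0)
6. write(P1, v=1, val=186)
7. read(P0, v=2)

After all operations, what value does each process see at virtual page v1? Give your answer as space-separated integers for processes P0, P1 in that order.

Op 1: fork(P0) -> P1. 3 ppages; refcounts: pp0:2 pp1:2 pp2:2
Op 2: write(P0, v1, 113). refcount(pp1)=2>1 -> COPY to pp3. 4 ppages; refcounts: pp0:2 pp1:1 pp2:2 pp3:1
Op 3: read(P1, v0) -> 47. No state change.
Op 4: write(P1, v2, 138). refcount(pp2)=2>1 -> COPY to pp4. 5 ppages; refcounts: pp0:2 pp1:1 pp2:1 pp3:1 pp4:1
Op 5: read(P1, v0) -> 47. No state change.
Op 6: write(P1, v1, 186). refcount(pp1)=1 -> write in place. 5 ppages; refcounts: pp0:2 pp1:1 pp2:1 pp3:1 pp4:1
Op 7: read(P0, v2) -> 29. No state change.
P0: v1 -> pp3 = 113
P1: v1 -> pp1 = 186

Answer: 113 186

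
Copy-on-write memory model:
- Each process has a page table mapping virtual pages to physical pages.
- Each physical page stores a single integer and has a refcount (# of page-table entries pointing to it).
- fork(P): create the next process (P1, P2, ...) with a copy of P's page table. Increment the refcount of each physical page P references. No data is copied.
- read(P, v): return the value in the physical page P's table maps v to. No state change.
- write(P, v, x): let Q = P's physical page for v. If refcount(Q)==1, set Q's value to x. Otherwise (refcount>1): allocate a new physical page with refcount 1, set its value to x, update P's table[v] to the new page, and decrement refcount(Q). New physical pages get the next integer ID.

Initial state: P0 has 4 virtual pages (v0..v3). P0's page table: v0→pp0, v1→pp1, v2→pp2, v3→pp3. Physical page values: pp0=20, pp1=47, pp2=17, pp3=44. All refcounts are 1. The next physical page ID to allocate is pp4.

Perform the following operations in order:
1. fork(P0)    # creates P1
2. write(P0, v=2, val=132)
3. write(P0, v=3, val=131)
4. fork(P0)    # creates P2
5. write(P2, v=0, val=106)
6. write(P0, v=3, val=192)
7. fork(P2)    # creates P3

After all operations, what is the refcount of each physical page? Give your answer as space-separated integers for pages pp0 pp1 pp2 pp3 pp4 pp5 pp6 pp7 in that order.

Answer: 2 4 1 1 3 2 2 1

Derivation:
Op 1: fork(P0) -> P1. 4 ppages; refcounts: pp0:2 pp1:2 pp2:2 pp3:2
Op 2: write(P0, v2, 132). refcount(pp2)=2>1 -> COPY to pp4. 5 ppages; refcounts: pp0:2 pp1:2 pp2:1 pp3:2 pp4:1
Op 3: write(P0, v3, 131). refcount(pp3)=2>1 -> COPY to pp5. 6 ppages; refcounts: pp0:2 pp1:2 pp2:1 pp3:1 pp4:1 pp5:1
Op 4: fork(P0) -> P2. 6 ppages; refcounts: pp0:3 pp1:3 pp2:1 pp3:1 pp4:2 pp5:2
Op 5: write(P2, v0, 106). refcount(pp0)=3>1 -> COPY to pp6. 7 ppages; refcounts: pp0:2 pp1:3 pp2:1 pp3:1 pp4:2 pp5:2 pp6:1
Op 6: write(P0, v3, 192). refcount(pp5)=2>1 -> COPY to pp7. 8 ppages; refcounts: pp0:2 pp1:3 pp2:1 pp3:1 pp4:2 pp5:1 pp6:1 pp7:1
Op 7: fork(P2) -> P3. 8 ppages; refcounts: pp0:2 pp1:4 pp2:1 pp3:1 pp4:3 pp5:2 pp6:2 pp7:1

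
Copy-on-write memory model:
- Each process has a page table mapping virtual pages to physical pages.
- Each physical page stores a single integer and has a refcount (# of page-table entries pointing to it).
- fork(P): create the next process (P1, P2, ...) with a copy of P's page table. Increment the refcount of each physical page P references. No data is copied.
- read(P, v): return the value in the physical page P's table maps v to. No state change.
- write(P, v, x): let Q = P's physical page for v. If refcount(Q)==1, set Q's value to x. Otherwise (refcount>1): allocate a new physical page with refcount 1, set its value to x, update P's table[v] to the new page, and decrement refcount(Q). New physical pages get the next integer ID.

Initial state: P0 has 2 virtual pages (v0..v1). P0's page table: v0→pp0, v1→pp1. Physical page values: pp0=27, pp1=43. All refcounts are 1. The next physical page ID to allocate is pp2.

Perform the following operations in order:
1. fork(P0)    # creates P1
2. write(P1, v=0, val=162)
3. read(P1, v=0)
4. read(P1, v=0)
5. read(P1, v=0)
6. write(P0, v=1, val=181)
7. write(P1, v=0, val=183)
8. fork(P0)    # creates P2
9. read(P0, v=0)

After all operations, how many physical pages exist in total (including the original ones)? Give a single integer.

Op 1: fork(P0) -> P1. 2 ppages; refcounts: pp0:2 pp1:2
Op 2: write(P1, v0, 162). refcount(pp0)=2>1 -> COPY to pp2. 3 ppages; refcounts: pp0:1 pp1:2 pp2:1
Op 3: read(P1, v0) -> 162. No state change.
Op 4: read(P1, v0) -> 162. No state change.
Op 5: read(P1, v0) -> 162. No state change.
Op 6: write(P0, v1, 181). refcount(pp1)=2>1 -> COPY to pp3. 4 ppages; refcounts: pp0:1 pp1:1 pp2:1 pp3:1
Op 7: write(P1, v0, 183). refcount(pp2)=1 -> write in place. 4 ppages; refcounts: pp0:1 pp1:1 pp2:1 pp3:1
Op 8: fork(P0) -> P2. 4 ppages; refcounts: pp0:2 pp1:1 pp2:1 pp3:2
Op 9: read(P0, v0) -> 27. No state change.

Answer: 4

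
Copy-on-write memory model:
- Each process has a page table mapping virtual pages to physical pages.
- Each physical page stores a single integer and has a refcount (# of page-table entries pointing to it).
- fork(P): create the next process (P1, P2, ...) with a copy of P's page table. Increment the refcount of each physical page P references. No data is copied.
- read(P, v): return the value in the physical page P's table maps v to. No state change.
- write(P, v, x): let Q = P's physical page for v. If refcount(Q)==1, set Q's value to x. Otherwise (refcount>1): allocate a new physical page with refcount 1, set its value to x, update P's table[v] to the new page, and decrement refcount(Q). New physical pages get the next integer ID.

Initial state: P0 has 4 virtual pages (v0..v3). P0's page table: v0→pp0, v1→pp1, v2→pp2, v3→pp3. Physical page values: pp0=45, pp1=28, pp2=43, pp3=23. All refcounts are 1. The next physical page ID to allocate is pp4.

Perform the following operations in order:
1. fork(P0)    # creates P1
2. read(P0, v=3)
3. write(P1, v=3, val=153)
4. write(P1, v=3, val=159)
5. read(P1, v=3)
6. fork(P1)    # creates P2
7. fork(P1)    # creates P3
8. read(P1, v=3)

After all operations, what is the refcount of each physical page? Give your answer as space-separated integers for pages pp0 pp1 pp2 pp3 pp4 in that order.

Answer: 4 4 4 1 3

Derivation:
Op 1: fork(P0) -> P1. 4 ppages; refcounts: pp0:2 pp1:2 pp2:2 pp3:2
Op 2: read(P0, v3) -> 23. No state change.
Op 3: write(P1, v3, 153). refcount(pp3)=2>1 -> COPY to pp4. 5 ppages; refcounts: pp0:2 pp1:2 pp2:2 pp3:1 pp4:1
Op 4: write(P1, v3, 159). refcount(pp4)=1 -> write in place. 5 ppages; refcounts: pp0:2 pp1:2 pp2:2 pp3:1 pp4:1
Op 5: read(P1, v3) -> 159. No state change.
Op 6: fork(P1) -> P2. 5 ppages; refcounts: pp0:3 pp1:3 pp2:3 pp3:1 pp4:2
Op 7: fork(P1) -> P3. 5 ppages; refcounts: pp0:4 pp1:4 pp2:4 pp3:1 pp4:3
Op 8: read(P1, v3) -> 159. No state change.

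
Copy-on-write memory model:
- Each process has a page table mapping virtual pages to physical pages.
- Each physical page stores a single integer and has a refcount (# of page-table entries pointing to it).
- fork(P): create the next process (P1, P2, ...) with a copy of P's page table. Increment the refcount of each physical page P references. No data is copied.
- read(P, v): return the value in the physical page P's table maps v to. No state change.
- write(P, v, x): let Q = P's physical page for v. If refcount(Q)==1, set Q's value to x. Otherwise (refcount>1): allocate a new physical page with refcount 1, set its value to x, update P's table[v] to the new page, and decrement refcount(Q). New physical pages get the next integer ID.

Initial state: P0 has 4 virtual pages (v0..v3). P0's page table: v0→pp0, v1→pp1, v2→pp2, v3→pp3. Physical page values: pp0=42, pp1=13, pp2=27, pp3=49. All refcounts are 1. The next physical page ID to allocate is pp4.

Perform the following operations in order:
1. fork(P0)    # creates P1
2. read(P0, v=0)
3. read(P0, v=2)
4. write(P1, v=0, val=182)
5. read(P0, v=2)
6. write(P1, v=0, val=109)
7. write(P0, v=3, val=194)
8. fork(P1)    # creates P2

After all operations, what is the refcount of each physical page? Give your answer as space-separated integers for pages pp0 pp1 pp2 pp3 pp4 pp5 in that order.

Answer: 1 3 3 2 2 1

Derivation:
Op 1: fork(P0) -> P1. 4 ppages; refcounts: pp0:2 pp1:2 pp2:2 pp3:2
Op 2: read(P0, v0) -> 42. No state change.
Op 3: read(P0, v2) -> 27. No state change.
Op 4: write(P1, v0, 182). refcount(pp0)=2>1 -> COPY to pp4. 5 ppages; refcounts: pp0:1 pp1:2 pp2:2 pp3:2 pp4:1
Op 5: read(P0, v2) -> 27. No state change.
Op 6: write(P1, v0, 109). refcount(pp4)=1 -> write in place. 5 ppages; refcounts: pp0:1 pp1:2 pp2:2 pp3:2 pp4:1
Op 7: write(P0, v3, 194). refcount(pp3)=2>1 -> COPY to pp5. 6 ppages; refcounts: pp0:1 pp1:2 pp2:2 pp3:1 pp4:1 pp5:1
Op 8: fork(P1) -> P2. 6 ppages; refcounts: pp0:1 pp1:3 pp2:3 pp3:2 pp4:2 pp5:1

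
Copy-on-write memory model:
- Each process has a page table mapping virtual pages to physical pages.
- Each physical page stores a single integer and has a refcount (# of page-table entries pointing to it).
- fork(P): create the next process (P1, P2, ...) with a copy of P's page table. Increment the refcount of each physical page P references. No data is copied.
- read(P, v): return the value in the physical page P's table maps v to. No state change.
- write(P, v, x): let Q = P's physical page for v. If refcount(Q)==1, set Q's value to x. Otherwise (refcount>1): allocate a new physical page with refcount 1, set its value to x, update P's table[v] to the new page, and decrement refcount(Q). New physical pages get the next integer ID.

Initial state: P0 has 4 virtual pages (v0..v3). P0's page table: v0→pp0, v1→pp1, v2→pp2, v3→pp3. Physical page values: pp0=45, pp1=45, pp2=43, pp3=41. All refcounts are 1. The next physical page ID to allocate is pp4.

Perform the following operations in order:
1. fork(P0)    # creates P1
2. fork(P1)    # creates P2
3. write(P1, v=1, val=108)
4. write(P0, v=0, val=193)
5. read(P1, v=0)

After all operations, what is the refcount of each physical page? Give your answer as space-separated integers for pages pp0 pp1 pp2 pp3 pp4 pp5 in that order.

Answer: 2 2 3 3 1 1

Derivation:
Op 1: fork(P0) -> P1. 4 ppages; refcounts: pp0:2 pp1:2 pp2:2 pp3:2
Op 2: fork(P1) -> P2. 4 ppages; refcounts: pp0:3 pp1:3 pp2:3 pp3:3
Op 3: write(P1, v1, 108). refcount(pp1)=3>1 -> COPY to pp4. 5 ppages; refcounts: pp0:3 pp1:2 pp2:3 pp3:3 pp4:1
Op 4: write(P0, v0, 193). refcount(pp0)=3>1 -> COPY to pp5. 6 ppages; refcounts: pp0:2 pp1:2 pp2:3 pp3:3 pp4:1 pp5:1
Op 5: read(P1, v0) -> 45. No state change.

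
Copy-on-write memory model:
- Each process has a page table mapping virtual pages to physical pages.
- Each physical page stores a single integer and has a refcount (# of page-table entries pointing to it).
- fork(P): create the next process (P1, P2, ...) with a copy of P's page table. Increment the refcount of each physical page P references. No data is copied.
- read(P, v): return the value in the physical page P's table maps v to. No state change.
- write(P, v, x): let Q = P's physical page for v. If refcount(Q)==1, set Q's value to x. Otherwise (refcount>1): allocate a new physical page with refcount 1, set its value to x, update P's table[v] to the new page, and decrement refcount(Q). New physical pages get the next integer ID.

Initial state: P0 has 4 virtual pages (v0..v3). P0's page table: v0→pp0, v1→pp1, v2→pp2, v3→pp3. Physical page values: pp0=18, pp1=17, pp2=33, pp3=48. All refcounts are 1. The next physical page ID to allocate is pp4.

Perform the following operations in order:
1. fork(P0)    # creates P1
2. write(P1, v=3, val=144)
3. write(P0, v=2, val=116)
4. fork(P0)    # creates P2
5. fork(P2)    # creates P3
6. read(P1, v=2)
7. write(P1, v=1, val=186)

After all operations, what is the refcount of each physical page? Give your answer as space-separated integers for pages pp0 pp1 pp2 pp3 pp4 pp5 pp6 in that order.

Answer: 4 3 1 3 1 3 1

Derivation:
Op 1: fork(P0) -> P1. 4 ppages; refcounts: pp0:2 pp1:2 pp2:2 pp3:2
Op 2: write(P1, v3, 144). refcount(pp3)=2>1 -> COPY to pp4. 5 ppages; refcounts: pp0:2 pp1:2 pp2:2 pp3:1 pp4:1
Op 3: write(P0, v2, 116). refcount(pp2)=2>1 -> COPY to pp5. 6 ppages; refcounts: pp0:2 pp1:2 pp2:1 pp3:1 pp4:1 pp5:1
Op 4: fork(P0) -> P2. 6 ppages; refcounts: pp0:3 pp1:3 pp2:1 pp3:2 pp4:1 pp5:2
Op 5: fork(P2) -> P3. 6 ppages; refcounts: pp0:4 pp1:4 pp2:1 pp3:3 pp4:1 pp5:3
Op 6: read(P1, v2) -> 33. No state change.
Op 7: write(P1, v1, 186). refcount(pp1)=4>1 -> COPY to pp6. 7 ppages; refcounts: pp0:4 pp1:3 pp2:1 pp3:3 pp4:1 pp5:3 pp6:1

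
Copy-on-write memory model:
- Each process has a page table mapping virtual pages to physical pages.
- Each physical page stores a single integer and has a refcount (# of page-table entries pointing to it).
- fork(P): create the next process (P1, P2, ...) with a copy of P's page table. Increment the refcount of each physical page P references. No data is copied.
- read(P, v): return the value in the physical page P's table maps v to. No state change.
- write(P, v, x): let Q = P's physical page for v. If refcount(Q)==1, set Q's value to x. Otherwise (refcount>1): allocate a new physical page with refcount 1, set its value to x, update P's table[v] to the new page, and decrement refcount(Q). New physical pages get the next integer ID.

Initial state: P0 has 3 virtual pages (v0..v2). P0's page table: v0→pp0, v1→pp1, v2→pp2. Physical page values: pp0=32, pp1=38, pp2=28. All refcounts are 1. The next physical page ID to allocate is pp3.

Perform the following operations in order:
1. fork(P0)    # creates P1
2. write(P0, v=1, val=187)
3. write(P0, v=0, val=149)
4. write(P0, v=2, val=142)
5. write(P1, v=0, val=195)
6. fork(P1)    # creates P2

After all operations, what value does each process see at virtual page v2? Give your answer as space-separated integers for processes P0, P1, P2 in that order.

Op 1: fork(P0) -> P1. 3 ppages; refcounts: pp0:2 pp1:2 pp2:2
Op 2: write(P0, v1, 187). refcount(pp1)=2>1 -> COPY to pp3. 4 ppages; refcounts: pp0:2 pp1:1 pp2:2 pp3:1
Op 3: write(P0, v0, 149). refcount(pp0)=2>1 -> COPY to pp4. 5 ppages; refcounts: pp0:1 pp1:1 pp2:2 pp3:1 pp4:1
Op 4: write(P0, v2, 142). refcount(pp2)=2>1 -> COPY to pp5. 6 ppages; refcounts: pp0:1 pp1:1 pp2:1 pp3:1 pp4:1 pp5:1
Op 5: write(P1, v0, 195). refcount(pp0)=1 -> write in place. 6 ppages; refcounts: pp0:1 pp1:1 pp2:1 pp3:1 pp4:1 pp5:1
Op 6: fork(P1) -> P2. 6 ppages; refcounts: pp0:2 pp1:2 pp2:2 pp3:1 pp4:1 pp5:1
P0: v2 -> pp5 = 142
P1: v2 -> pp2 = 28
P2: v2 -> pp2 = 28

Answer: 142 28 28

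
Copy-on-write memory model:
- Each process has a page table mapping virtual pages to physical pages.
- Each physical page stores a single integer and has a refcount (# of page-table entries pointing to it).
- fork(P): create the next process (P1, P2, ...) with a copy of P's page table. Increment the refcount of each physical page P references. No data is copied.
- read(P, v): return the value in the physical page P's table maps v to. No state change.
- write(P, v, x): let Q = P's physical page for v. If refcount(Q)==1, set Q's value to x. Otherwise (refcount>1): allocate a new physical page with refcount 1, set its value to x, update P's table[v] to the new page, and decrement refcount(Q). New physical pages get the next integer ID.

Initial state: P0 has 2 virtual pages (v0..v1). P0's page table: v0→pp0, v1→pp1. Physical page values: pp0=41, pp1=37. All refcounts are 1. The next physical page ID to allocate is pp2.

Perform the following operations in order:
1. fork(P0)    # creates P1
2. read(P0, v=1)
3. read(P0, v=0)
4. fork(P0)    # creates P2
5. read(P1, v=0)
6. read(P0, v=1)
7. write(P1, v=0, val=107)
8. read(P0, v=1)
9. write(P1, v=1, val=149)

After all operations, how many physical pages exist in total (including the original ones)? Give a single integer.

Answer: 4

Derivation:
Op 1: fork(P0) -> P1. 2 ppages; refcounts: pp0:2 pp1:2
Op 2: read(P0, v1) -> 37. No state change.
Op 3: read(P0, v0) -> 41. No state change.
Op 4: fork(P0) -> P2. 2 ppages; refcounts: pp0:3 pp1:3
Op 5: read(P1, v0) -> 41. No state change.
Op 6: read(P0, v1) -> 37. No state change.
Op 7: write(P1, v0, 107). refcount(pp0)=3>1 -> COPY to pp2. 3 ppages; refcounts: pp0:2 pp1:3 pp2:1
Op 8: read(P0, v1) -> 37. No state change.
Op 9: write(P1, v1, 149). refcount(pp1)=3>1 -> COPY to pp3. 4 ppages; refcounts: pp0:2 pp1:2 pp2:1 pp3:1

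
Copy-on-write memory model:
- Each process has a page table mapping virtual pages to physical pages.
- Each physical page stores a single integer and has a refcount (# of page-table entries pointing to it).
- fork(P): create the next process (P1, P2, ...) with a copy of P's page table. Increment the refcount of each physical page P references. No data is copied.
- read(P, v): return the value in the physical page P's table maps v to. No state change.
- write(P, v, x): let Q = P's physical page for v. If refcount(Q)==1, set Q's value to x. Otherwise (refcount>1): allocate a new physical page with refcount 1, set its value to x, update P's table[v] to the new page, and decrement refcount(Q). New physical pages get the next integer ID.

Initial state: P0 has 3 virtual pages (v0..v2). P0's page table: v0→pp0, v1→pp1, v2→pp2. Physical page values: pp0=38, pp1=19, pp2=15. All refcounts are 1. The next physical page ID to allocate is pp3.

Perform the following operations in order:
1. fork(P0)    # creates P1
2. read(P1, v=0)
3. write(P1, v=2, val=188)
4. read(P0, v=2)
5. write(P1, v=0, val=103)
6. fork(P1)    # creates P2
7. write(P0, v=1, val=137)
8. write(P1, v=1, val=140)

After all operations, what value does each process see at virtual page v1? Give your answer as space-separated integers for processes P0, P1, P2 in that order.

Answer: 137 140 19

Derivation:
Op 1: fork(P0) -> P1. 3 ppages; refcounts: pp0:2 pp1:2 pp2:2
Op 2: read(P1, v0) -> 38. No state change.
Op 3: write(P1, v2, 188). refcount(pp2)=2>1 -> COPY to pp3. 4 ppages; refcounts: pp0:2 pp1:2 pp2:1 pp3:1
Op 4: read(P0, v2) -> 15. No state change.
Op 5: write(P1, v0, 103). refcount(pp0)=2>1 -> COPY to pp4. 5 ppages; refcounts: pp0:1 pp1:2 pp2:1 pp3:1 pp4:1
Op 6: fork(P1) -> P2. 5 ppages; refcounts: pp0:1 pp1:3 pp2:1 pp3:2 pp4:2
Op 7: write(P0, v1, 137). refcount(pp1)=3>1 -> COPY to pp5. 6 ppages; refcounts: pp0:1 pp1:2 pp2:1 pp3:2 pp4:2 pp5:1
Op 8: write(P1, v1, 140). refcount(pp1)=2>1 -> COPY to pp6. 7 ppages; refcounts: pp0:1 pp1:1 pp2:1 pp3:2 pp4:2 pp5:1 pp6:1
P0: v1 -> pp5 = 137
P1: v1 -> pp6 = 140
P2: v1 -> pp1 = 19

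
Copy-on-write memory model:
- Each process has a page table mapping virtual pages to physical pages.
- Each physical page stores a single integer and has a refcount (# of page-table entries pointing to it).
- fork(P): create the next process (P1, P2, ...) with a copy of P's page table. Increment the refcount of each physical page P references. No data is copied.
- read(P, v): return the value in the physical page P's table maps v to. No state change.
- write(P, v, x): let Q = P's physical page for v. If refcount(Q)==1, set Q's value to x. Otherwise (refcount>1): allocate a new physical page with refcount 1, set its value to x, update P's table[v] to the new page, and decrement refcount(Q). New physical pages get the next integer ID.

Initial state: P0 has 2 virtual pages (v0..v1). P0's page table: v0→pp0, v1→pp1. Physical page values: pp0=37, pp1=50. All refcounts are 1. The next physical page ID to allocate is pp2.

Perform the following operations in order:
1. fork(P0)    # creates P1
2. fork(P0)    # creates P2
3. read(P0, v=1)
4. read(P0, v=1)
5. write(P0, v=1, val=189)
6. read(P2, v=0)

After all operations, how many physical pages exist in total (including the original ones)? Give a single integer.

Answer: 3

Derivation:
Op 1: fork(P0) -> P1. 2 ppages; refcounts: pp0:2 pp1:2
Op 2: fork(P0) -> P2. 2 ppages; refcounts: pp0:3 pp1:3
Op 3: read(P0, v1) -> 50. No state change.
Op 4: read(P0, v1) -> 50. No state change.
Op 5: write(P0, v1, 189). refcount(pp1)=3>1 -> COPY to pp2. 3 ppages; refcounts: pp0:3 pp1:2 pp2:1
Op 6: read(P2, v0) -> 37. No state change.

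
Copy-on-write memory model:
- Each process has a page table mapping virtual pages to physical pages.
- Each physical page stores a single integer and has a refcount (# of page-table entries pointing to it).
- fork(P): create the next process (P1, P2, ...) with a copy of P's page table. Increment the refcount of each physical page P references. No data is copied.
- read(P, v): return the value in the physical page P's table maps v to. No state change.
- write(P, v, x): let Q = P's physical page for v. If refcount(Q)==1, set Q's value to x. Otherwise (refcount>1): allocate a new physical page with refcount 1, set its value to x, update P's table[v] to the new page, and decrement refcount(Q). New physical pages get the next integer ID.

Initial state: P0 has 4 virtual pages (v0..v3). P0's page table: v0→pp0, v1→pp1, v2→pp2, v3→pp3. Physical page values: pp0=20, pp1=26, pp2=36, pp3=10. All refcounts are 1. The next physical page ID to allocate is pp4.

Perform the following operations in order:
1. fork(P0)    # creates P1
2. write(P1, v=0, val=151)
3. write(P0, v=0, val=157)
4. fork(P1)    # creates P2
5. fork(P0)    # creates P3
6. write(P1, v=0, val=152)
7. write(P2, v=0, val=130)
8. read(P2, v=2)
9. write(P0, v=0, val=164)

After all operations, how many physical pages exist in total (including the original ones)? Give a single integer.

Op 1: fork(P0) -> P1. 4 ppages; refcounts: pp0:2 pp1:2 pp2:2 pp3:2
Op 2: write(P1, v0, 151). refcount(pp0)=2>1 -> COPY to pp4. 5 ppages; refcounts: pp0:1 pp1:2 pp2:2 pp3:2 pp4:1
Op 3: write(P0, v0, 157). refcount(pp0)=1 -> write in place. 5 ppages; refcounts: pp0:1 pp1:2 pp2:2 pp3:2 pp4:1
Op 4: fork(P1) -> P2. 5 ppages; refcounts: pp0:1 pp1:3 pp2:3 pp3:3 pp4:2
Op 5: fork(P0) -> P3. 5 ppages; refcounts: pp0:2 pp1:4 pp2:4 pp3:4 pp4:2
Op 6: write(P1, v0, 152). refcount(pp4)=2>1 -> COPY to pp5. 6 ppages; refcounts: pp0:2 pp1:4 pp2:4 pp3:4 pp4:1 pp5:1
Op 7: write(P2, v0, 130). refcount(pp4)=1 -> write in place. 6 ppages; refcounts: pp0:2 pp1:4 pp2:4 pp3:4 pp4:1 pp5:1
Op 8: read(P2, v2) -> 36. No state change.
Op 9: write(P0, v0, 164). refcount(pp0)=2>1 -> COPY to pp6. 7 ppages; refcounts: pp0:1 pp1:4 pp2:4 pp3:4 pp4:1 pp5:1 pp6:1

Answer: 7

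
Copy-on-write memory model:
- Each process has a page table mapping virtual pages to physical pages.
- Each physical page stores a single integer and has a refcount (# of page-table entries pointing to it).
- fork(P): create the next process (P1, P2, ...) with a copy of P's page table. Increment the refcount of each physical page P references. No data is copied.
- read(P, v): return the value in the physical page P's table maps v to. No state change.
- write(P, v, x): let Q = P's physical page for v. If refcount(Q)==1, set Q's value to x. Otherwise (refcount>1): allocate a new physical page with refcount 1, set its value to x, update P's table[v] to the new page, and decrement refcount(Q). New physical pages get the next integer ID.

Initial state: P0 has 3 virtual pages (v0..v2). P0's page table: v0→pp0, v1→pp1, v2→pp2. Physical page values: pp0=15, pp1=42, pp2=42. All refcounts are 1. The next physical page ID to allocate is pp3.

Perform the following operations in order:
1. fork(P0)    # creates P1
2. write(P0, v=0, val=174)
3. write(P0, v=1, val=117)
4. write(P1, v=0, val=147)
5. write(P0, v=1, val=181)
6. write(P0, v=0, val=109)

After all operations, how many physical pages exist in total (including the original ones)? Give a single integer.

Op 1: fork(P0) -> P1. 3 ppages; refcounts: pp0:2 pp1:2 pp2:2
Op 2: write(P0, v0, 174). refcount(pp0)=2>1 -> COPY to pp3. 4 ppages; refcounts: pp0:1 pp1:2 pp2:2 pp3:1
Op 3: write(P0, v1, 117). refcount(pp1)=2>1 -> COPY to pp4. 5 ppages; refcounts: pp0:1 pp1:1 pp2:2 pp3:1 pp4:1
Op 4: write(P1, v0, 147). refcount(pp0)=1 -> write in place. 5 ppages; refcounts: pp0:1 pp1:1 pp2:2 pp3:1 pp4:1
Op 5: write(P0, v1, 181). refcount(pp4)=1 -> write in place. 5 ppages; refcounts: pp0:1 pp1:1 pp2:2 pp3:1 pp4:1
Op 6: write(P0, v0, 109). refcount(pp3)=1 -> write in place. 5 ppages; refcounts: pp0:1 pp1:1 pp2:2 pp3:1 pp4:1

Answer: 5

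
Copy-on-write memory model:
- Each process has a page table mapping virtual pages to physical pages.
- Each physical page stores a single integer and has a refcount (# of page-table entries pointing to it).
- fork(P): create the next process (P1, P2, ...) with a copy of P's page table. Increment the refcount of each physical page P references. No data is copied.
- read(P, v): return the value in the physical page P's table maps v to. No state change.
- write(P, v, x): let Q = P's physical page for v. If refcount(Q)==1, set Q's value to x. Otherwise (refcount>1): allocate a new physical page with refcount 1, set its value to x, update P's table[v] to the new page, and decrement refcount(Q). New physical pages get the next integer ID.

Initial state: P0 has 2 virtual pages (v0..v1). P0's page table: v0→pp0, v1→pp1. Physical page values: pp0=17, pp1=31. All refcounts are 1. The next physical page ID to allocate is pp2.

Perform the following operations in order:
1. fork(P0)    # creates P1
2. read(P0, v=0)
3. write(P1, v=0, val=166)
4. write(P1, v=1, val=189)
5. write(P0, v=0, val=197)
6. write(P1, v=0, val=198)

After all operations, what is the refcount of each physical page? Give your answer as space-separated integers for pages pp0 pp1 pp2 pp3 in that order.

Op 1: fork(P0) -> P1. 2 ppages; refcounts: pp0:2 pp1:2
Op 2: read(P0, v0) -> 17. No state change.
Op 3: write(P1, v0, 166). refcount(pp0)=2>1 -> COPY to pp2. 3 ppages; refcounts: pp0:1 pp1:2 pp2:1
Op 4: write(P1, v1, 189). refcount(pp1)=2>1 -> COPY to pp3. 4 ppages; refcounts: pp0:1 pp1:1 pp2:1 pp3:1
Op 5: write(P0, v0, 197). refcount(pp0)=1 -> write in place. 4 ppages; refcounts: pp0:1 pp1:1 pp2:1 pp3:1
Op 6: write(P1, v0, 198). refcount(pp2)=1 -> write in place. 4 ppages; refcounts: pp0:1 pp1:1 pp2:1 pp3:1

Answer: 1 1 1 1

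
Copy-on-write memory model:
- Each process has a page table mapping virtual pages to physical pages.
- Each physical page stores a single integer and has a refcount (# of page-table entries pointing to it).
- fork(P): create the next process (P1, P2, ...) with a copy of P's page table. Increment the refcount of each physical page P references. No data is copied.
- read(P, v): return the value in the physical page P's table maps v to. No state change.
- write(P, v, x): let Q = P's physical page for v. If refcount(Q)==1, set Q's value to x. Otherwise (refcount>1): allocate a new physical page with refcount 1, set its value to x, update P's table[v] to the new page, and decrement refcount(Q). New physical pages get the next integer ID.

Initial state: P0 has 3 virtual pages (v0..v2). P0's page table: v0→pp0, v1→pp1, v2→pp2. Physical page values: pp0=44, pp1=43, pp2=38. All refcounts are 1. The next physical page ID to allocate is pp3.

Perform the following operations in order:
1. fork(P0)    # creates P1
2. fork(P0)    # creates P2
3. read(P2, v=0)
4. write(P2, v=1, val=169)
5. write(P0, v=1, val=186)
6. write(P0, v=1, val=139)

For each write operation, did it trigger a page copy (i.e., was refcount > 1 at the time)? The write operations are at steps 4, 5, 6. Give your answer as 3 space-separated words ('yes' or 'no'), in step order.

Op 1: fork(P0) -> P1. 3 ppages; refcounts: pp0:2 pp1:2 pp2:2
Op 2: fork(P0) -> P2. 3 ppages; refcounts: pp0:3 pp1:3 pp2:3
Op 3: read(P2, v0) -> 44. No state change.
Op 4: write(P2, v1, 169). refcount(pp1)=3>1 -> COPY to pp3. 4 ppages; refcounts: pp0:3 pp1:2 pp2:3 pp3:1
Op 5: write(P0, v1, 186). refcount(pp1)=2>1 -> COPY to pp4. 5 ppages; refcounts: pp0:3 pp1:1 pp2:3 pp3:1 pp4:1
Op 6: write(P0, v1, 139). refcount(pp4)=1 -> write in place. 5 ppages; refcounts: pp0:3 pp1:1 pp2:3 pp3:1 pp4:1

yes yes no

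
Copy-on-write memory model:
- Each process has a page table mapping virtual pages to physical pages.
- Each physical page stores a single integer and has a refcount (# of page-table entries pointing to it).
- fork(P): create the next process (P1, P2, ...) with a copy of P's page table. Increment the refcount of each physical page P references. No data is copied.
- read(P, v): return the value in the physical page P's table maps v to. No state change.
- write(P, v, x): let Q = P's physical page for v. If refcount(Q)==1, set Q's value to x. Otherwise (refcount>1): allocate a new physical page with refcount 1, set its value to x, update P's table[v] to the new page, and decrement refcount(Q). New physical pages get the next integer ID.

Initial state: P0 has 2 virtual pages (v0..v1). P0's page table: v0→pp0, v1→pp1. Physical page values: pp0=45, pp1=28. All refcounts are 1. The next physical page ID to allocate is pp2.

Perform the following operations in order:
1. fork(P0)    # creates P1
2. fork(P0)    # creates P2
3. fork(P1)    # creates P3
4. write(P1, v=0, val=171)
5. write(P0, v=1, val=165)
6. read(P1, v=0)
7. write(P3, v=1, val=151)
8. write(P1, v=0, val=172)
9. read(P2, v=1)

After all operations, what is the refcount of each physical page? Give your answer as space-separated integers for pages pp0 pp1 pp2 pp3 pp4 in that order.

Answer: 3 2 1 1 1

Derivation:
Op 1: fork(P0) -> P1. 2 ppages; refcounts: pp0:2 pp1:2
Op 2: fork(P0) -> P2. 2 ppages; refcounts: pp0:3 pp1:3
Op 3: fork(P1) -> P3. 2 ppages; refcounts: pp0:4 pp1:4
Op 4: write(P1, v0, 171). refcount(pp0)=4>1 -> COPY to pp2. 3 ppages; refcounts: pp0:3 pp1:4 pp2:1
Op 5: write(P0, v1, 165). refcount(pp1)=4>1 -> COPY to pp3. 4 ppages; refcounts: pp0:3 pp1:3 pp2:1 pp3:1
Op 6: read(P1, v0) -> 171. No state change.
Op 7: write(P3, v1, 151). refcount(pp1)=3>1 -> COPY to pp4. 5 ppages; refcounts: pp0:3 pp1:2 pp2:1 pp3:1 pp4:1
Op 8: write(P1, v0, 172). refcount(pp2)=1 -> write in place. 5 ppages; refcounts: pp0:3 pp1:2 pp2:1 pp3:1 pp4:1
Op 9: read(P2, v1) -> 28. No state change.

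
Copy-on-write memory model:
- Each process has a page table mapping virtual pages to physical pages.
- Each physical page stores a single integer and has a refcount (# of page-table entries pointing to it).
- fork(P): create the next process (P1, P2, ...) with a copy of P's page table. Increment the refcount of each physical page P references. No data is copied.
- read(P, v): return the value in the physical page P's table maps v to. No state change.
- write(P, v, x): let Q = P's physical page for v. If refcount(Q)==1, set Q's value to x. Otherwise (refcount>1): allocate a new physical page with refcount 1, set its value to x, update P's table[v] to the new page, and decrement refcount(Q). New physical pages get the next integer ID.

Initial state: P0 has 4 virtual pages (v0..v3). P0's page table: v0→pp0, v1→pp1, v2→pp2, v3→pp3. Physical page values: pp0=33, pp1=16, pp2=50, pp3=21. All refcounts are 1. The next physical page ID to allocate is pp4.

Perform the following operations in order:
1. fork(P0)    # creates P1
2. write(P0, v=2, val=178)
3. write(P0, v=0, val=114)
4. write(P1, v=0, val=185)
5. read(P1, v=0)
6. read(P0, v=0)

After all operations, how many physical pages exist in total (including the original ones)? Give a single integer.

Op 1: fork(P0) -> P1. 4 ppages; refcounts: pp0:2 pp1:2 pp2:2 pp3:2
Op 2: write(P0, v2, 178). refcount(pp2)=2>1 -> COPY to pp4. 5 ppages; refcounts: pp0:2 pp1:2 pp2:1 pp3:2 pp4:1
Op 3: write(P0, v0, 114). refcount(pp0)=2>1 -> COPY to pp5. 6 ppages; refcounts: pp0:1 pp1:2 pp2:1 pp3:2 pp4:1 pp5:1
Op 4: write(P1, v0, 185). refcount(pp0)=1 -> write in place. 6 ppages; refcounts: pp0:1 pp1:2 pp2:1 pp3:2 pp4:1 pp5:1
Op 5: read(P1, v0) -> 185. No state change.
Op 6: read(P0, v0) -> 114. No state change.

Answer: 6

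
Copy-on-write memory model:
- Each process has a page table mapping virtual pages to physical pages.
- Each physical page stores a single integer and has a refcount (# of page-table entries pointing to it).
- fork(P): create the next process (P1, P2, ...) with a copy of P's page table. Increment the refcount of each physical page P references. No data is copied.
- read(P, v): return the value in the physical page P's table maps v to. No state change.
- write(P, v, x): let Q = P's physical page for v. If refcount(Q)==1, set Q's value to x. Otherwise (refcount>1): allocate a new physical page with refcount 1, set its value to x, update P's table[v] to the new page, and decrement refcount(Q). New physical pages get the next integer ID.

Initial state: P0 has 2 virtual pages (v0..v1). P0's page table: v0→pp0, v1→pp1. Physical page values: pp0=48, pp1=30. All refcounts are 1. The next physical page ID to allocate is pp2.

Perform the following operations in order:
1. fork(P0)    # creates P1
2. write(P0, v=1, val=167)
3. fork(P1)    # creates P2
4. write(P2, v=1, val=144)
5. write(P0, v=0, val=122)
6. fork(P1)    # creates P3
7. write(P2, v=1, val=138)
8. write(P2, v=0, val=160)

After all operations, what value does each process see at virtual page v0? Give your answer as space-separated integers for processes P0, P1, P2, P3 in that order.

Answer: 122 48 160 48

Derivation:
Op 1: fork(P0) -> P1. 2 ppages; refcounts: pp0:2 pp1:2
Op 2: write(P0, v1, 167). refcount(pp1)=2>1 -> COPY to pp2. 3 ppages; refcounts: pp0:2 pp1:1 pp2:1
Op 3: fork(P1) -> P2. 3 ppages; refcounts: pp0:3 pp1:2 pp2:1
Op 4: write(P2, v1, 144). refcount(pp1)=2>1 -> COPY to pp3. 4 ppages; refcounts: pp0:3 pp1:1 pp2:1 pp3:1
Op 5: write(P0, v0, 122). refcount(pp0)=3>1 -> COPY to pp4. 5 ppages; refcounts: pp0:2 pp1:1 pp2:1 pp3:1 pp4:1
Op 6: fork(P1) -> P3. 5 ppages; refcounts: pp0:3 pp1:2 pp2:1 pp3:1 pp4:1
Op 7: write(P2, v1, 138). refcount(pp3)=1 -> write in place. 5 ppages; refcounts: pp0:3 pp1:2 pp2:1 pp3:1 pp4:1
Op 8: write(P2, v0, 160). refcount(pp0)=3>1 -> COPY to pp5. 6 ppages; refcounts: pp0:2 pp1:2 pp2:1 pp3:1 pp4:1 pp5:1
P0: v0 -> pp4 = 122
P1: v0 -> pp0 = 48
P2: v0 -> pp5 = 160
P3: v0 -> pp0 = 48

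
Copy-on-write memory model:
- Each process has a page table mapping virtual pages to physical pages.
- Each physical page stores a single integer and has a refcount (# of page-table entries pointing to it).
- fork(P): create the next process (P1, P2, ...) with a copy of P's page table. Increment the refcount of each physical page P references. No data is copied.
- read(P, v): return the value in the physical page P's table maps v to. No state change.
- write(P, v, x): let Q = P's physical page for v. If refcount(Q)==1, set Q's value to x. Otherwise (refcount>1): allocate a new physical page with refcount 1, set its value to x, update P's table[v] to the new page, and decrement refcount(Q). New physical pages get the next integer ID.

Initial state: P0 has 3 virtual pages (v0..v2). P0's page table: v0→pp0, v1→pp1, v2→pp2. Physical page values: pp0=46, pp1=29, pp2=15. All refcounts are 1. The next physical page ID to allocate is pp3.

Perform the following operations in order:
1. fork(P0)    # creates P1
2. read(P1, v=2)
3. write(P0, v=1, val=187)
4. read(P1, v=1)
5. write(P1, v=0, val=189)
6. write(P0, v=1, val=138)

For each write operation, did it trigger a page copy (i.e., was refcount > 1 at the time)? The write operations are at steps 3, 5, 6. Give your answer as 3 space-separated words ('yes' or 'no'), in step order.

Op 1: fork(P0) -> P1. 3 ppages; refcounts: pp0:2 pp1:2 pp2:2
Op 2: read(P1, v2) -> 15. No state change.
Op 3: write(P0, v1, 187). refcount(pp1)=2>1 -> COPY to pp3. 4 ppages; refcounts: pp0:2 pp1:1 pp2:2 pp3:1
Op 4: read(P1, v1) -> 29. No state change.
Op 5: write(P1, v0, 189). refcount(pp0)=2>1 -> COPY to pp4. 5 ppages; refcounts: pp0:1 pp1:1 pp2:2 pp3:1 pp4:1
Op 6: write(P0, v1, 138). refcount(pp3)=1 -> write in place. 5 ppages; refcounts: pp0:1 pp1:1 pp2:2 pp3:1 pp4:1

yes yes no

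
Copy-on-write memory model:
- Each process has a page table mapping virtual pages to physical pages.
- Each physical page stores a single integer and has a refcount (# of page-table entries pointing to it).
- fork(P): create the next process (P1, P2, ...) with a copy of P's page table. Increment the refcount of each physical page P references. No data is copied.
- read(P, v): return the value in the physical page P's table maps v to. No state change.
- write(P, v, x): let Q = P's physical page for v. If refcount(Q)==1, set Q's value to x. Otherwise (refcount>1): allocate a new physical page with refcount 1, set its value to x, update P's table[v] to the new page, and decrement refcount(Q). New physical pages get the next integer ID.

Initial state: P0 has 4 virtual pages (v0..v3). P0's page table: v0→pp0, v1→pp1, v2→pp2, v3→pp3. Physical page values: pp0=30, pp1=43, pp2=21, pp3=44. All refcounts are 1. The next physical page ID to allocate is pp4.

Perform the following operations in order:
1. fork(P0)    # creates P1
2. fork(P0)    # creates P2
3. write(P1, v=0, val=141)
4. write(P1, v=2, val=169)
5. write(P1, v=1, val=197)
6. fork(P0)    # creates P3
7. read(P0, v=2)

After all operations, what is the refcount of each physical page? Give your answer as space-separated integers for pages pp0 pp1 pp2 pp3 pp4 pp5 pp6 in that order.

Op 1: fork(P0) -> P1. 4 ppages; refcounts: pp0:2 pp1:2 pp2:2 pp3:2
Op 2: fork(P0) -> P2. 4 ppages; refcounts: pp0:3 pp1:3 pp2:3 pp3:3
Op 3: write(P1, v0, 141). refcount(pp0)=3>1 -> COPY to pp4. 5 ppages; refcounts: pp0:2 pp1:3 pp2:3 pp3:3 pp4:1
Op 4: write(P1, v2, 169). refcount(pp2)=3>1 -> COPY to pp5. 6 ppages; refcounts: pp0:2 pp1:3 pp2:2 pp3:3 pp4:1 pp5:1
Op 5: write(P1, v1, 197). refcount(pp1)=3>1 -> COPY to pp6. 7 ppages; refcounts: pp0:2 pp1:2 pp2:2 pp3:3 pp4:1 pp5:1 pp6:1
Op 6: fork(P0) -> P3. 7 ppages; refcounts: pp0:3 pp1:3 pp2:3 pp3:4 pp4:1 pp5:1 pp6:1
Op 7: read(P0, v2) -> 21. No state change.

Answer: 3 3 3 4 1 1 1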